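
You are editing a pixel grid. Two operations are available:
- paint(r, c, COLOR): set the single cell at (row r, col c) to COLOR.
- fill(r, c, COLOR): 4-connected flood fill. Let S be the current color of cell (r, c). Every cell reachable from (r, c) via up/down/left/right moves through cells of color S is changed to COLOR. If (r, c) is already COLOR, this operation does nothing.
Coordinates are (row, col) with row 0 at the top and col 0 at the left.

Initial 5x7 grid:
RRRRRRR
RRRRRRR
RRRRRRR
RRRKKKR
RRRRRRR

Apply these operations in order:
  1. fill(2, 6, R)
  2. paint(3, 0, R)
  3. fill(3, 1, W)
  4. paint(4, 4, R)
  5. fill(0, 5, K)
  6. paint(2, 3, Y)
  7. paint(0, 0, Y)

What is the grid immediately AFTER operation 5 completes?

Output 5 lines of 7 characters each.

Answer: KKKKKKK
KKKKKKK
KKKKKKK
KKKKKKK
KKKKRKK

Derivation:
After op 1 fill(2,6,R) [0 cells changed]:
RRRRRRR
RRRRRRR
RRRRRRR
RRRKKKR
RRRRRRR
After op 2 paint(3,0,R):
RRRRRRR
RRRRRRR
RRRRRRR
RRRKKKR
RRRRRRR
After op 3 fill(3,1,W) [32 cells changed]:
WWWWWWW
WWWWWWW
WWWWWWW
WWWKKKW
WWWWWWW
After op 4 paint(4,4,R):
WWWWWWW
WWWWWWW
WWWWWWW
WWWKKKW
WWWWRWW
After op 5 fill(0,5,K) [31 cells changed]:
KKKKKKK
KKKKKKK
KKKKKKK
KKKKKKK
KKKKRKK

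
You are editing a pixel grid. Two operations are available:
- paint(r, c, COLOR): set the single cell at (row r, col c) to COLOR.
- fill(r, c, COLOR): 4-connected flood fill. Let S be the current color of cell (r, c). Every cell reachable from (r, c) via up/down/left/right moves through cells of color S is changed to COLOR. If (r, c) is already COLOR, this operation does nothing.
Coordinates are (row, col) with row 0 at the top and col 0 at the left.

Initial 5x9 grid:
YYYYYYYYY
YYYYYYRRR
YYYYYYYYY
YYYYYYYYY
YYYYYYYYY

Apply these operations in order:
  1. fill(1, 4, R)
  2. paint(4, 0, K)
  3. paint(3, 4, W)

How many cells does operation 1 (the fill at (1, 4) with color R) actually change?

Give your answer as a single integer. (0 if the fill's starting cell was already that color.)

Answer: 42

Derivation:
After op 1 fill(1,4,R) [42 cells changed]:
RRRRRRRRR
RRRRRRRRR
RRRRRRRRR
RRRRRRRRR
RRRRRRRRR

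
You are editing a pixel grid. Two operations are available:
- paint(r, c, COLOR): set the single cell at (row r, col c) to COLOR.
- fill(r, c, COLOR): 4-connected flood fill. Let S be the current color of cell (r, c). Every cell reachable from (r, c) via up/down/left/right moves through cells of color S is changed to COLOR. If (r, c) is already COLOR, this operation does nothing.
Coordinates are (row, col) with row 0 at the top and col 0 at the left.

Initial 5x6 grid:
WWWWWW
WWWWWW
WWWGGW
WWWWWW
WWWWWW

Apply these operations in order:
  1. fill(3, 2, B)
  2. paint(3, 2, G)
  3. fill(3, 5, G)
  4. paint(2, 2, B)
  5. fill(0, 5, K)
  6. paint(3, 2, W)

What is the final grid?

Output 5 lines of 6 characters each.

After op 1 fill(3,2,B) [28 cells changed]:
BBBBBB
BBBBBB
BBBGGB
BBBBBB
BBBBBB
After op 2 paint(3,2,G):
BBBBBB
BBBBBB
BBBGGB
BBGBBB
BBBBBB
After op 3 fill(3,5,G) [27 cells changed]:
GGGGGG
GGGGGG
GGGGGG
GGGGGG
GGGGGG
After op 4 paint(2,2,B):
GGGGGG
GGGGGG
GGBGGG
GGGGGG
GGGGGG
After op 5 fill(0,5,K) [29 cells changed]:
KKKKKK
KKKKKK
KKBKKK
KKKKKK
KKKKKK
After op 6 paint(3,2,W):
KKKKKK
KKKKKK
KKBKKK
KKWKKK
KKKKKK

Answer: KKKKKK
KKKKKK
KKBKKK
KKWKKK
KKKKKK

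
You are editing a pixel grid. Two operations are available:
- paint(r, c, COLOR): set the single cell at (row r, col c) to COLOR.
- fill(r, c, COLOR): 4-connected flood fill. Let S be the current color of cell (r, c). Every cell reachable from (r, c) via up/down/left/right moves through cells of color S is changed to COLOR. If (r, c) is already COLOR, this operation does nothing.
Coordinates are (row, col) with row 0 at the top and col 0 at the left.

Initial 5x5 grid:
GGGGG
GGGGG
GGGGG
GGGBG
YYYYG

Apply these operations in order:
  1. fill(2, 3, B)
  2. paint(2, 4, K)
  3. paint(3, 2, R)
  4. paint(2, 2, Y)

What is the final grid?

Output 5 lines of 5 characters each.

After op 1 fill(2,3,B) [20 cells changed]:
BBBBB
BBBBB
BBBBB
BBBBB
YYYYB
After op 2 paint(2,4,K):
BBBBB
BBBBB
BBBBK
BBBBB
YYYYB
After op 3 paint(3,2,R):
BBBBB
BBBBB
BBBBK
BBRBB
YYYYB
After op 4 paint(2,2,Y):
BBBBB
BBBBB
BBYBK
BBRBB
YYYYB

Answer: BBBBB
BBBBB
BBYBK
BBRBB
YYYYB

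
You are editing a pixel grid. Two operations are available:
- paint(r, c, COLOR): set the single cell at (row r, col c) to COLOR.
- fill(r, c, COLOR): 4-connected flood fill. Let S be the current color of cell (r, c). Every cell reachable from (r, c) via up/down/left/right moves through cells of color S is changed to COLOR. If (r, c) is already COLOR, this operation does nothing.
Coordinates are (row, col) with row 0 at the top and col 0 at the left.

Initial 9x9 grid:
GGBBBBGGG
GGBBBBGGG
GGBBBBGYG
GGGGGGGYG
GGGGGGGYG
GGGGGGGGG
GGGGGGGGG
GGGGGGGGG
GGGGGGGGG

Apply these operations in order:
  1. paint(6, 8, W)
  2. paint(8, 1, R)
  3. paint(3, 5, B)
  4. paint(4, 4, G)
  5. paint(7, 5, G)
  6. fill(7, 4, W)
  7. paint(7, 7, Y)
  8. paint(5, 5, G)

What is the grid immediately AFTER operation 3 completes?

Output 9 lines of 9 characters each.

After op 1 paint(6,8,W):
GGBBBBGGG
GGBBBBGGG
GGBBBBGYG
GGGGGGGYG
GGGGGGGYG
GGGGGGGGG
GGGGGGGGW
GGGGGGGGG
GGGGGGGGG
After op 2 paint(8,1,R):
GGBBBBGGG
GGBBBBGGG
GGBBBBGYG
GGGGGGGYG
GGGGGGGYG
GGGGGGGGG
GGGGGGGGW
GGGGGGGGG
GRGGGGGGG
After op 3 paint(3,5,B):
GGBBBBGGG
GGBBBBGGG
GGBBBBGYG
GGGGGBGYG
GGGGGGGYG
GGGGGGGGG
GGGGGGGGW
GGGGGGGGG
GRGGGGGGG

Answer: GGBBBBGGG
GGBBBBGGG
GGBBBBGYG
GGGGGBGYG
GGGGGGGYG
GGGGGGGGG
GGGGGGGGW
GGGGGGGGG
GRGGGGGGG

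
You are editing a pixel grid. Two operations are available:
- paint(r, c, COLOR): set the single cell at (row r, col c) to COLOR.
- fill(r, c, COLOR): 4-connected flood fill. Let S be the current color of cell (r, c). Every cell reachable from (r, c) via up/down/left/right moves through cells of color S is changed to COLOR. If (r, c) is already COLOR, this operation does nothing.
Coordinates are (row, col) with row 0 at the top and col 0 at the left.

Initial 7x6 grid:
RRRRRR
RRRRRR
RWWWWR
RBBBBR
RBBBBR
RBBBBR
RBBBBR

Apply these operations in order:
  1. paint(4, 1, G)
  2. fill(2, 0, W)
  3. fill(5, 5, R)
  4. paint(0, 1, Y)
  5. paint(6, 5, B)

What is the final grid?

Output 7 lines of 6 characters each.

After op 1 paint(4,1,G):
RRRRRR
RRRRRR
RWWWWR
RBBBBR
RGBBBR
RBBBBR
RBBBBR
After op 2 fill(2,0,W) [22 cells changed]:
WWWWWW
WWWWWW
WWWWWW
WBBBBW
WGBBBW
WBBBBW
WBBBBW
After op 3 fill(5,5,R) [26 cells changed]:
RRRRRR
RRRRRR
RRRRRR
RBBBBR
RGBBBR
RBBBBR
RBBBBR
After op 4 paint(0,1,Y):
RYRRRR
RRRRRR
RRRRRR
RBBBBR
RGBBBR
RBBBBR
RBBBBR
After op 5 paint(6,5,B):
RYRRRR
RRRRRR
RRRRRR
RBBBBR
RGBBBR
RBBBBR
RBBBBB

Answer: RYRRRR
RRRRRR
RRRRRR
RBBBBR
RGBBBR
RBBBBR
RBBBBB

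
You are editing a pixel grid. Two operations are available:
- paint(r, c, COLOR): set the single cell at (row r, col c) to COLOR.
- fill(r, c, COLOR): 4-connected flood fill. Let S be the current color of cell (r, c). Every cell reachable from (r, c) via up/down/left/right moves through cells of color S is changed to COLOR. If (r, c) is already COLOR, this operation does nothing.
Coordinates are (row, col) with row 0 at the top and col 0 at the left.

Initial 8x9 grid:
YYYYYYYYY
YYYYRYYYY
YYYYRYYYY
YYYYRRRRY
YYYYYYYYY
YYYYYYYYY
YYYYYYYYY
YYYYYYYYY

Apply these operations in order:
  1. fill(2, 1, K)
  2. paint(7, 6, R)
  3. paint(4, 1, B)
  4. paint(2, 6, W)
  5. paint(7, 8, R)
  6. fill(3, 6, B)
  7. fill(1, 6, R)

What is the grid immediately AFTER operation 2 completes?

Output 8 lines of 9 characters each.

After op 1 fill(2,1,K) [66 cells changed]:
KKKKKKKKK
KKKKRKKKK
KKKKRKKKK
KKKKRRRRK
KKKKKKKKK
KKKKKKKKK
KKKKKKKKK
KKKKKKKKK
After op 2 paint(7,6,R):
KKKKKKKKK
KKKKRKKKK
KKKKRKKKK
KKKKRRRRK
KKKKKKKKK
KKKKKKKKK
KKKKKKKKK
KKKKKKRKK

Answer: KKKKKKKKK
KKKKRKKKK
KKKKRKKKK
KKKKRRRRK
KKKKKKKKK
KKKKKKKKK
KKKKKKKKK
KKKKKKRKK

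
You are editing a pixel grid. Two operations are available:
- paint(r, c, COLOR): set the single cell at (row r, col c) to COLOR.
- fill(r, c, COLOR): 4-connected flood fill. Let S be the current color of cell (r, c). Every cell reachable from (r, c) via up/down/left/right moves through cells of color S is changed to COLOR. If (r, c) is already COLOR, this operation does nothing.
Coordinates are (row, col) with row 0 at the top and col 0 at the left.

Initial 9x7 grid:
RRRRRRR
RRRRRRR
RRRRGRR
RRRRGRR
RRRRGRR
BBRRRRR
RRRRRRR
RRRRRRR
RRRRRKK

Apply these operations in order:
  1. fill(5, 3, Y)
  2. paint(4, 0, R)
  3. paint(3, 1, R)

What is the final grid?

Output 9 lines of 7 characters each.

After op 1 fill(5,3,Y) [56 cells changed]:
YYYYYYY
YYYYYYY
YYYYGYY
YYYYGYY
YYYYGYY
BBYYYYY
YYYYYYY
YYYYYYY
YYYYYKK
After op 2 paint(4,0,R):
YYYYYYY
YYYYYYY
YYYYGYY
YYYYGYY
RYYYGYY
BBYYYYY
YYYYYYY
YYYYYYY
YYYYYKK
After op 3 paint(3,1,R):
YYYYYYY
YYYYYYY
YYYYGYY
YRYYGYY
RYYYGYY
BBYYYYY
YYYYYYY
YYYYYYY
YYYYYKK

Answer: YYYYYYY
YYYYYYY
YYYYGYY
YRYYGYY
RYYYGYY
BBYYYYY
YYYYYYY
YYYYYYY
YYYYYKK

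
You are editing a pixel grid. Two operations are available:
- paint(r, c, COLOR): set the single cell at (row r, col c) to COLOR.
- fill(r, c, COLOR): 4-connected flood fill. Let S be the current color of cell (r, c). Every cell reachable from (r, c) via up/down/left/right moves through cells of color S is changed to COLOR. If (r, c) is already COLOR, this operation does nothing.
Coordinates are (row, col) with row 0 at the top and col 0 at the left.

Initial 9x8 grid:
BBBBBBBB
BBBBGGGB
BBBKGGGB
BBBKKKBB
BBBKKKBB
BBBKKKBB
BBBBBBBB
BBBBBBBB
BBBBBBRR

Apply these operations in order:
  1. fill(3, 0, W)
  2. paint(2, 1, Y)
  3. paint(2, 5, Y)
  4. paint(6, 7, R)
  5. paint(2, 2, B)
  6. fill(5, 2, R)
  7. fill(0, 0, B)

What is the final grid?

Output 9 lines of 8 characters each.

After op 1 fill(3,0,W) [54 cells changed]:
WWWWWWWW
WWWWGGGW
WWWKGGGW
WWWKKKWW
WWWKKKWW
WWWKKKWW
WWWWWWWW
WWWWWWWW
WWWWWWRR
After op 2 paint(2,1,Y):
WWWWWWWW
WWWWGGGW
WYWKGGGW
WWWKKKWW
WWWKKKWW
WWWKKKWW
WWWWWWWW
WWWWWWWW
WWWWWWRR
After op 3 paint(2,5,Y):
WWWWWWWW
WWWWGGGW
WYWKGYGW
WWWKKKWW
WWWKKKWW
WWWKKKWW
WWWWWWWW
WWWWWWWW
WWWWWWRR
After op 4 paint(6,7,R):
WWWWWWWW
WWWWGGGW
WYWKGYGW
WWWKKKWW
WWWKKKWW
WWWKKKWW
WWWWWWWR
WWWWWWWW
WWWWWWRR
After op 5 paint(2,2,B):
WWWWWWWW
WWWWGGGW
WYBKGYGW
WWWKKKWW
WWWKKKWW
WWWKKKWW
WWWWWWWR
WWWWWWWW
WWWWWWRR
After op 6 fill(5,2,R) [51 cells changed]:
RRRRRRRR
RRRRGGGR
RYBKGYGR
RRRKKKRR
RRRKKKRR
RRRKKKRR
RRRRRRRR
RRRRRRRR
RRRRRRRR
After op 7 fill(0,0,B) [54 cells changed]:
BBBBBBBB
BBBBGGGB
BYBKGYGB
BBBKKKBB
BBBKKKBB
BBBKKKBB
BBBBBBBB
BBBBBBBB
BBBBBBBB

Answer: BBBBBBBB
BBBBGGGB
BYBKGYGB
BBBKKKBB
BBBKKKBB
BBBKKKBB
BBBBBBBB
BBBBBBBB
BBBBBBBB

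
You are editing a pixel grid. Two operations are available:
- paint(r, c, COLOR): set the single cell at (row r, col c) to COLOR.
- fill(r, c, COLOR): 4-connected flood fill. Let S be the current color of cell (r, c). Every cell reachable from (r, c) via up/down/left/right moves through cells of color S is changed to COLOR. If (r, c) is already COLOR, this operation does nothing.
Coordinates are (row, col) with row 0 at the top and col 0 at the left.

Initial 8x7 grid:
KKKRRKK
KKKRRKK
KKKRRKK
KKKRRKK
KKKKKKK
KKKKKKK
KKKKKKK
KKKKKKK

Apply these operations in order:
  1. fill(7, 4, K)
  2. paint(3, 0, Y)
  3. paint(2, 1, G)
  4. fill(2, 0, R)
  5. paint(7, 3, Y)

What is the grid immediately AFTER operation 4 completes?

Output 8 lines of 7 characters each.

After op 1 fill(7,4,K) [0 cells changed]:
KKKRRKK
KKKRRKK
KKKRRKK
KKKRRKK
KKKKKKK
KKKKKKK
KKKKKKK
KKKKKKK
After op 2 paint(3,0,Y):
KKKRRKK
KKKRRKK
KKKRRKK
YKKRRKK
KKKKKKK
KKKKKKK
KKKKKKK
KKKKKKK
After op 3 paint(2,1,G):
KKKRRKK
KKKRRKK
KGKRRKK
YKKRRKK
KKKKKKK
KKKKKKK
KKKKKKK
KKKKKKK
After op 4 fill(2,0,R) [46 cells changed]:
RRRRRRR
RRRRRRR
RGRRRRR
YRRRRRR
RRRRRRR
RRRRRRR
RRRRRRR
RRRRRRR

Answer: RRRRRRR
RRRRRRR
RGRRRRR
YRRRRRR
RRRRRRR
RRRRRRR
RRRRRRR
RRRRRRR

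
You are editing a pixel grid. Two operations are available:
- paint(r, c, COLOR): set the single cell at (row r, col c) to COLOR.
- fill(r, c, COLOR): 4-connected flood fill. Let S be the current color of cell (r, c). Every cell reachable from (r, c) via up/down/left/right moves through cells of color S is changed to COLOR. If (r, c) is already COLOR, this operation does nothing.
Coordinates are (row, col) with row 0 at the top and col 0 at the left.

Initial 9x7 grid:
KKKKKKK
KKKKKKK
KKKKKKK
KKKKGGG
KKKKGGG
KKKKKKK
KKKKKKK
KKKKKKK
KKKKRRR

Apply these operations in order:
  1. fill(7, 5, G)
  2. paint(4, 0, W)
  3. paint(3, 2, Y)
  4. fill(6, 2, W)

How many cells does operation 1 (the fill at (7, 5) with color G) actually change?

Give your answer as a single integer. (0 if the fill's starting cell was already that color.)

Answer: 54

Derivation:
After op 1 fill(7,5,G) [54 cells changed]:
GGGGGGG
GGGGGGG
GGGGGGG
GGGGGGG
GGGGGGG
GGGGGGG
GGGGGGG
GGGGGGG
GGGGRRR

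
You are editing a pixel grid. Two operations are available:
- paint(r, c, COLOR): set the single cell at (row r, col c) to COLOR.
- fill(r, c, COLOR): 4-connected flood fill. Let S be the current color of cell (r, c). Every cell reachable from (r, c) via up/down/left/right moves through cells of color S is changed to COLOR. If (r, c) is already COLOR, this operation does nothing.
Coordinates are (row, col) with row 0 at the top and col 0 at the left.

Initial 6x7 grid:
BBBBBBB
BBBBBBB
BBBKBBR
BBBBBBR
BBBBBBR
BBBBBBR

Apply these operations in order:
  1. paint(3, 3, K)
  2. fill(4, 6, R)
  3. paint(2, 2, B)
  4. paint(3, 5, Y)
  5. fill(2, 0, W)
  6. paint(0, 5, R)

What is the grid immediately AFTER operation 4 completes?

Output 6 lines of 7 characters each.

After op 1 paint(3,3,K):
BBBBBBB
BBBBBBB
BBBKBBR
BBBKBBR
BBBBBBR
BBBBBBR
After op 2 fill(4,6,R) [0 cells changed]:
BBBBBBB
BBBBBBB
BBBKBBR
BBBKBBR
BBBBBBR
BBBBBBR
After op 3 paint(2,2,B):
BBBBBBB
BBBBBBB
BBBKBBR
BBBKBBR
BBBBBBR
BBBBBBR
After op 4 paint(3,5,Y):
BBBBBBB
BBBBBBB
BBBKBBR
BBBKBYR
BBBBBBR
BBBBBBR

Answer: BBBBBBB
BBBBBBB
BBBKBBR
BBBKBYR
BBBBBBR
BBBBBBR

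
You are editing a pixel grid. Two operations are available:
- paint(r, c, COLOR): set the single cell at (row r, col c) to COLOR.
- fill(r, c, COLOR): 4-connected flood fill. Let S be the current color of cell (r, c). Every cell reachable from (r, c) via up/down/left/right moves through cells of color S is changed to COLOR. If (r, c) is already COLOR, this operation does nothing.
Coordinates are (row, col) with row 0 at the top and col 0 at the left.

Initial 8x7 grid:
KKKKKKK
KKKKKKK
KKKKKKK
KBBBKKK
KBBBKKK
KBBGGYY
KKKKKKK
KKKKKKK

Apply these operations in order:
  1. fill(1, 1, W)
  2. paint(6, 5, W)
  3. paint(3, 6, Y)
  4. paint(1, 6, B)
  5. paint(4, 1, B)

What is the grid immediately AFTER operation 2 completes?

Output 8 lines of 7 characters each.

Answer: WWWWWWW
WWWWWWW
WWWWWWW
WBBBWWW
WBBBWWW
WBBGGYY
WWWWWWW
WWWWWWW

Derivation:
After op 1 fill(1,1,W) [44 cells changed]:
WWWWWWW
WWWWWWW
WWWWWWW
WBBBWWW
WBBBWWW
WBBGGYY
WWWWWWW
WWWWWWW
After op 2 paint(6,5,W):
WWWWWWW
WWWWWWW
WWWWWWW
WBBBWWW
WBBBWWW
WBBGGYY
WWWWWWW
WWWWWWW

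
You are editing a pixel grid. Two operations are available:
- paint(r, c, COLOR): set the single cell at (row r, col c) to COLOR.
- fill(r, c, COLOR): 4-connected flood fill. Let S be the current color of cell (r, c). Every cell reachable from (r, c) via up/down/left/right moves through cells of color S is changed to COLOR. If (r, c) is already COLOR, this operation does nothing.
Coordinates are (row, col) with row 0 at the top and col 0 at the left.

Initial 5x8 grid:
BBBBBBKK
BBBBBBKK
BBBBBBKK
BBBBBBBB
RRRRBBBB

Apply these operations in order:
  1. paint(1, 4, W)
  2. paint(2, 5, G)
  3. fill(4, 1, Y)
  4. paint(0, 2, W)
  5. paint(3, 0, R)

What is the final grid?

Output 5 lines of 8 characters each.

Answer: BBWBBBKK
BBBBWBKK
BBBBBGKK
RBBBBBBB
YYYYBBBB

Derivation:
After op 1 paint(1,4,W):
BBBBBBKK
BBBBWBKK
BBBBBBKK
BBBBBBBB
RRRRBBBB
After op 2 paint(2,5,G):
BBBBBBKK
BBBBWBKK
BBBBBGKK
BBBBBBBB
RRRRBBBB
After op 3 fill(4,1,Y) [4 cells changed]:
BBBBBBKK
BBBBWBKK
BBBBBGKK
BBBBBBBB
YYYYBBBB
After op 4 paint(0,2,W):
BBWBBBKK
BBBBWBKK
BBBBBGKK
BBBBBBBB
YYYYBBBB
After op 5 paint(3,0,R):
BBWBBBKK
BBBBWBKK
BBBBBGKK
RBBBBBBB
YYYYBBBB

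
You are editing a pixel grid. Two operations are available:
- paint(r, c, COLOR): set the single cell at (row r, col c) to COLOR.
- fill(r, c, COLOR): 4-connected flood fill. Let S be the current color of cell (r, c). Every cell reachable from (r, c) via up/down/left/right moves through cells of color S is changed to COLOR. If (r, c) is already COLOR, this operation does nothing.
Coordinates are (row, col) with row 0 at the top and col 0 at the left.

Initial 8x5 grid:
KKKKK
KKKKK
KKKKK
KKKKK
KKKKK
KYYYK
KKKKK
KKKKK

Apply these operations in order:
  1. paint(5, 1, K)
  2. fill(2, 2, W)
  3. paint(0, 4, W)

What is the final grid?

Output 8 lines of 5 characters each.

Answer: WWWWW
WWWWW
WWWWW
WWWWW
WWWWW
WWYYW
WWWWW
WWWWW

Derivation:
After op 1 paint(5,1,K):
KKKKK
KKKKK
KKKKK
KKKKK
KKKKK
KKYYK
KKKKK
KKKKK
After op 2 fill(2,2,W) [38 cells changed]:
WWWWW
WWWWW
WWWWW
WWWWW
WWWWW
WWYYW
WWWWW
WWWWW
After op 3 paint(0,4,W):
WWWWW
WWWWW
WWWWW
WWWWW
WWWWW
WWYYW
WWWWW
WWWWW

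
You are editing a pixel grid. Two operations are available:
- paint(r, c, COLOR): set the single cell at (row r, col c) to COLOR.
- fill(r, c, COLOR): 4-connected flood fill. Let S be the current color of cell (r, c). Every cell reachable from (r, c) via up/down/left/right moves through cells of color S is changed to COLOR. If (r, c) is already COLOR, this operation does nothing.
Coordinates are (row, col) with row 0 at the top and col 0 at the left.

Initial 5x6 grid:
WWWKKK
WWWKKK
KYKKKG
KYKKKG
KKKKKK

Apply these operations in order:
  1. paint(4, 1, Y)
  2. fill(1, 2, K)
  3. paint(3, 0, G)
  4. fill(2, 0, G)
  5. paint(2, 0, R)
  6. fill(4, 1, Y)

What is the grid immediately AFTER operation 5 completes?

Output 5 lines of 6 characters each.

After op 1 paint(4,1,Y):
WWWKKK
WWWKKK
KYKKKG
KYKKKG
KYKKKK
After op 2 fill(1,2,K) [6 cells changed]:
KKKKKK
KKKKKK
KYKKKG
KYKKKG
KYKKKK
After op 3 paint(3,0,G):
KKKKKK
KKKKKK
KYKKKG
GYKKKG
KYKKKK
After op 4 fill(2,0,G) [23 cells changed]:
GGGGGG
GGGGGG
GYGGGG
GYGGGG
KYGGGG
After op 5 paint(2,0,R):
GGGGGG
GGGGGG
RYGGGG
GYGGGG
KYGGGG

Answer: GGGGGG
GGGGGG
RYGGGG
GYGGGG
KYGGGG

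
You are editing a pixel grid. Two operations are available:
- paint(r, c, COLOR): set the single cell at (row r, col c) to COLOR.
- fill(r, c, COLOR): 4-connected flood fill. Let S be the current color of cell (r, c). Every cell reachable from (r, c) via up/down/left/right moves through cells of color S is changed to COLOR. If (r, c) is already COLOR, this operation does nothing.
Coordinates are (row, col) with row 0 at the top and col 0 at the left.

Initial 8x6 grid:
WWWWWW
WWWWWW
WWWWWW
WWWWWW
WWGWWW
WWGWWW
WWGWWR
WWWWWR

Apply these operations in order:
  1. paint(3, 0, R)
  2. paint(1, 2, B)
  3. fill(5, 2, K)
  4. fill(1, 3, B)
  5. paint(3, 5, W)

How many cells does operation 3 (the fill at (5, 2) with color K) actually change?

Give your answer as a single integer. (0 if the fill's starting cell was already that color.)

After op 1 paint(3,0,R):
WWWWWW
WWWWWW
WWWWWW
RWWWWW
WWGWWW
WWGWWW
WWGWWR
WWWWWR
After op 2 paint(1,2,B):
WWWWWW
WWBWWW
WWWWWW
RWWWWW
WWGWWW
WWGWWW
WWGWWR
WWWWWR
After op 3 fill(5,2,K) [3 cells changed]:
WWWWWW
WWBWWW
WWWWWW
RWWWWW
WWKWWW
WWKWWW
WWKWWR
WWWWWR

Answer: 3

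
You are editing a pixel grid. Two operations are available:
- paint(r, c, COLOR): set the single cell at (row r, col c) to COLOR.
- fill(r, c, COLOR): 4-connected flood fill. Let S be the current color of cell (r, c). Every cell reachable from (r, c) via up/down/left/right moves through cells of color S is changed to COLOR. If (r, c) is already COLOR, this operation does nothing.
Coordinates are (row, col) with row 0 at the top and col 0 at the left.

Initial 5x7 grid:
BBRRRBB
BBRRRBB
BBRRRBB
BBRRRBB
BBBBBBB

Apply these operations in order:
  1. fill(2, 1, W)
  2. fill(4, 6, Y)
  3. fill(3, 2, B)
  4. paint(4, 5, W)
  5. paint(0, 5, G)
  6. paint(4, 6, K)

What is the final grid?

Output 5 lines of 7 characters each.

After op 1 fill(2,1,W) [23 cells changed]:
WWRRRWW
WWRRRWW
WWRRRWW
WWRRRWW
WWWWWWW
After op 2 fill(4,6,Y) [23 cells changed]:
YYRRRYY
YYRRRYY
YYRRRYY
YYRRRYY
YYYYYYY
After op 3 fill(3,2,B) [12 cells changed]:
YYBBBYY
YYBBBYY
YYBBBYY
YYBBBYY
YYYYYYY
After op 4 paint(4,5,W):
YYBBBYY
YYBBBYY
YYBBBYY
YYBBBYY
YYYYYWY
After op 5 paint(0,5,G):
YYBBBGY
YYBBBYY
YYBBBYY
YYBBBYY
YYYYYWY
After op 6 paint(4,6,K):
YYBBBGY
YYBBBYY
YYBBBYY
YYBBBYY
YYYYYWK

Answer: YYBBBGY
YYBBBYY
YYBBBYY
YYBBBYY
YYYYYWK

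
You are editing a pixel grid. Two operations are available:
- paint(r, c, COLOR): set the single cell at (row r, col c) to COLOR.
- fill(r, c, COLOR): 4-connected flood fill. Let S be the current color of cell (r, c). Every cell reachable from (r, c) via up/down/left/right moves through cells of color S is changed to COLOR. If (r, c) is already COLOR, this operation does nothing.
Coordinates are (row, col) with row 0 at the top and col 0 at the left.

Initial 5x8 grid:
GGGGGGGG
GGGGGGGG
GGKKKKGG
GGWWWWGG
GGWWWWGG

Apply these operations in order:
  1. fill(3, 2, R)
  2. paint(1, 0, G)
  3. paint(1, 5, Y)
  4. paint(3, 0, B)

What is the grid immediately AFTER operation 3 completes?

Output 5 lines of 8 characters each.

After op 1 fill(3,2,R) [8 cells changed]:
GGGGGGGG
GGGGGGGG
GGKKKKGG
GGRRRRGG
GGRRRRGG
After op 2 paint(1,0,G):
GGGGGGGG
GGGGGGGG
GGKKKKGG
GGRRRRGG
GGRRRRGG
After op 3 paint(1,5,Y):
GGGGGGGG
GGGGGYGG
GGKKKKGG
GGRRRRGG
GGRRRRGG

Answer: GGGGGGGG
GGGGGYGG
GGKKKKGG
GGRRRRGG
GGRRRRGG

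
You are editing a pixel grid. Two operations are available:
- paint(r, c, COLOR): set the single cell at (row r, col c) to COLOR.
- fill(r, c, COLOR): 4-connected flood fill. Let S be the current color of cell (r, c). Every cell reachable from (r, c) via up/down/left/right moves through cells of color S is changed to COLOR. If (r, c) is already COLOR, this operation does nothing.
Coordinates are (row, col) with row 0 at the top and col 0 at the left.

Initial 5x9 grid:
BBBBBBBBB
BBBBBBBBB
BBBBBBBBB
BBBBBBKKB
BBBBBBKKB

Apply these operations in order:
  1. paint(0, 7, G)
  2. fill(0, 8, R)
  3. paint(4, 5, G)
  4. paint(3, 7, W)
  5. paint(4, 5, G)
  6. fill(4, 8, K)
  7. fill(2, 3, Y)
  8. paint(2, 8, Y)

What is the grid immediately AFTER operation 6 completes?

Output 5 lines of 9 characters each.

After op 1 paint(0,7,G):
BBBBBBBGB
BBBBBBBBB
BBBBBBBBB
BBBBBBKKB
BBBBBBKKB
After op 2 fill(0,8,R) [40 cells changed]:
RRRRRRRGR
RRRRRRRRR
RRRRRRRRR
RRRRRRKKR
RRRRRRKKR
After op 3 paint(4,5,G):
RRRRRRRGR
RRRRRRRRR
RRRRRRRRR
RRRRRRKKR
RRRRRGKKR
After op 4 paint(3,7,W):
RRRRRRRGR
RRRRRRRRR
RRRRRRRRR
RRRRRRKWR
RRRRRGKKR
After op 5 paint(4,5,G):
RRRRRRRGR
RRRRRRRRR
RRRRRRRRR
RRRRRRKWR
RRRRRGKKR
After op 6 fill(4,8,K) [39 cells changed]:
KKKKKKKGK
KKKKKKKKK
KKKKKKKKK
KKKKKKKWK
KKKKKGKKK

Answer: KKKKKKKGK
KKKKKKKKK
KKKKKKKKK
KKKKKKKWK
KKKKKGKKK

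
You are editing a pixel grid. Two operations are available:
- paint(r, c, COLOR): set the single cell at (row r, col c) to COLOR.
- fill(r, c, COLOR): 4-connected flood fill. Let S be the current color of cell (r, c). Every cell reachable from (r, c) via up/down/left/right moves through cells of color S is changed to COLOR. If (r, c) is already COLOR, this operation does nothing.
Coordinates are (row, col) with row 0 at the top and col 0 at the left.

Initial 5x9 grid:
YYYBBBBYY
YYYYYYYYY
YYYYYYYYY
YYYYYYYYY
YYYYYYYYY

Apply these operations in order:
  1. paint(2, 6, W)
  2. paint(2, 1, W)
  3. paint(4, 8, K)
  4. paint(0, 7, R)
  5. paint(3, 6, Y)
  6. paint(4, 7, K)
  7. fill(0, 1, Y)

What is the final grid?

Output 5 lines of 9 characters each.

After op 1 paint(2,6,W):
YYYBBBBYY
YYYYYYYYY
YYYYYYWYY
YYYYYYYYY
YYYYYYYYY
After op 2 paint(2,1,W):
YYYBBBBYY
YYYYYYYYY
YWYYYYWYY
YYYYYYYYY
YYYYYYYYY
After op 3 paint(4,8,K):
YYYBBBBYY
YYYYYYYYY
YWYYYYWYY
YYYYYYYYY
YYYYYYYYK
After op 4 paint(0,7,R):
YYYBBBBRY
YYYYYYYYY
YWYYYYWYY
YYYYYYYYY
YYYYYYYYK
After op 5 paint(3,6,Y):
YYYBBBBRY
YYYYYYYYY
YWYYYYWYY
YYYYYYYYY
YYYYYYYYK
After op 6 paint(4,7,K):
YYYBBBBRY
YYYYYYYYY
YWYYYYWYY
YYYYYYYYY
YYYYYYYKK
After op 7 fill(0,1,Y) [0 cells changed]:
YYYBBBBRY
YYYYYYYYY
YWYYYYWYY
YYYYYYYYY
YYYYYYYKK

Answer: YYYBBBBRY
YYYYYYYYY
YWYYYYWYY
YYYYYYYYY
YYYYYYYKK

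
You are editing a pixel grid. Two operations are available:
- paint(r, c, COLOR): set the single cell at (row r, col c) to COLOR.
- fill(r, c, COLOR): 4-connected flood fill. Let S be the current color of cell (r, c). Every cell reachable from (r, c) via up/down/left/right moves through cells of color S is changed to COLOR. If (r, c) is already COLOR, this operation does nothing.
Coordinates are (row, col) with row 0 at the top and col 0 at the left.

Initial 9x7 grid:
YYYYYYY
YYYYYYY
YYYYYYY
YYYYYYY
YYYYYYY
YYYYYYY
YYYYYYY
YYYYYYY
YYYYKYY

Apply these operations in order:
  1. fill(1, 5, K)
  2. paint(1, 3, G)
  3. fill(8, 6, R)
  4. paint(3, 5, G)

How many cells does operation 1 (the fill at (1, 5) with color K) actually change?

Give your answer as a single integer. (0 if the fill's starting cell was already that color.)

Answer: 62

Derivation:
After op 1 fill(1,5,K) [62 cells changed]:
KKKKKKK
KKKKKKK
KKKKKKK
KKKKKKK
KKKKKKK
KKKKKKK
KKKKKKK
KKKKKKK
KKKKKKK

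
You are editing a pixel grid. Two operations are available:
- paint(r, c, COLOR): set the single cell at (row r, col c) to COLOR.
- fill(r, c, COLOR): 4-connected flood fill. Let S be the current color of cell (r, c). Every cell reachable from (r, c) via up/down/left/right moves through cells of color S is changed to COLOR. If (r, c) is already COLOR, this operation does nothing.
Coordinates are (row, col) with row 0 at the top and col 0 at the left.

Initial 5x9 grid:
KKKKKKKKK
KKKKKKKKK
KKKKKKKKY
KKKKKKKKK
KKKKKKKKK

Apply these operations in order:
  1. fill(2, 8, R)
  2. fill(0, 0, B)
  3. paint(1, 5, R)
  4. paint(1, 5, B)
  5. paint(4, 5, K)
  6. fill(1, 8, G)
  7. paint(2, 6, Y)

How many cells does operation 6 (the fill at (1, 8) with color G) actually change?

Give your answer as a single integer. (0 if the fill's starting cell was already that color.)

Answer: 43

Derivation:
After op 1 fill(2,8,R) [1 cells changed]:
KKKKKKKKK
KKKKKKKKK
KKKKKKKKR
KKKKKKKKK
KKKKKKKKK
After op 2 fill(0,0,B) [44 cells changed]:
BBBBBBBBB
BBBBBBBBB
BBBBBBBBR
BBBBBBBBB
BBBBBBBBB
After op 3 paint(1,5,R):
BBBBBBBBB
BBBBBRBBB
BBBBBBBBR
BBBBBBBBB
BBBBBBBBB
After op 4 paint(1,5,B):
BBBBBBBBB
BBBBBBBBB
BBBBBBBBR
BBBBBBBBB
BBBBBBBBB
After op 5 paint(4,5,K):
BBBBBBBBB
BBBBBBBBB
BBBBBBBBR
BBBBBBBBB
BBBBBKBBB
After op 6 fill(1,8,G) [43 cells changed]:
GGGGGGGGG
GGGGGGGGG
GGGGGGGGR
GGGGGGGGG
GGGGGKGGG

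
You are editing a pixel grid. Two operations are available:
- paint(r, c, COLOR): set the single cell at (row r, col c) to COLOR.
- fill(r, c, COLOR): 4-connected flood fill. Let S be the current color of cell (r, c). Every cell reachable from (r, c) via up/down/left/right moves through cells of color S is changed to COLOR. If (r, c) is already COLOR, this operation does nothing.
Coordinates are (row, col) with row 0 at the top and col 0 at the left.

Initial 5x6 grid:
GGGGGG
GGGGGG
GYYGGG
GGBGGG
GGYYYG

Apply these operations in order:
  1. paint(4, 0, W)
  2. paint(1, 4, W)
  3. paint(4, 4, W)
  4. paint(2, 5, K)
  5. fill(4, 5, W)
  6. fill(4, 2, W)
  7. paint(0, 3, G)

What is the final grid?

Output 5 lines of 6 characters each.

After op 1 paint(4,0,W):
GGGGGG
GGGGGG
GYYGGG
GGBGGG
WGYYYG
After op 2 paint(1,4,W):
GGGGGG
GGGGWG
GYYGGG
GGBGGG
WGYYYG
After op 3 paint(4,4,W):
GGGGGG
GGGGWG
GYYGGG
GGBGGG
WGYYWG
After op 4 paint(2,5,K):
GGGGGG
GGGGWG
GYYGGK
GGBGGG
WGYYWG
After op 5 fill(4,5,W) [21 cells changed]:
WWWWWW
WWWWWW
WYYWWK
WWBWWW
WWYYWW
After op 6 fill(4,2,W) [2 cells changed]:
WWWWWW
WWWWWW
WYYWWK
WWBWWW
WWWWWW
After op 7 paint(0,3,G):
WWWGWW
WWWWWW
WYYWWK
WWBWWW
WWWWWW

Answer: WWWGWW
WWWWWW
WYYWWK
WWBWWW
WWWWWW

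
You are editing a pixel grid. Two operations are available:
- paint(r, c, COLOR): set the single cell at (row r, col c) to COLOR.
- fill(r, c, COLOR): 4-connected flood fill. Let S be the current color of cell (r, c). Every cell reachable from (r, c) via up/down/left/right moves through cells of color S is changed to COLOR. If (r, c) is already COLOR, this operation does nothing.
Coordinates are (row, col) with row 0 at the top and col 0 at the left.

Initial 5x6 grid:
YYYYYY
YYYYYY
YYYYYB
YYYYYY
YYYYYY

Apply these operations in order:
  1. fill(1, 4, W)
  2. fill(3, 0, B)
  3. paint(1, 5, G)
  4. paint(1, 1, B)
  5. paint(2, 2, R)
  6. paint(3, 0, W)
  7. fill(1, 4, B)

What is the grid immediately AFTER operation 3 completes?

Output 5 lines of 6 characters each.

After op 1 fill(1,4,W) [29 cells changed]:
WWWWWW
WWWWWW
WWWWWB
WWWWWW
WWWWWW
After op 2 fill(3,0,B) [29 cells changed]:
BBBBBB
BBBBBB
BBBBBB
BBBBBB
BBBBBB
After op 3 paint(1,5,G):
BBBBBB
BBBBBG
BBBBBB
BBBBBB
BBBBBB

Answer: BBBBBB
BBBBBG
BBBBBB
BBBBBB
BBBBBB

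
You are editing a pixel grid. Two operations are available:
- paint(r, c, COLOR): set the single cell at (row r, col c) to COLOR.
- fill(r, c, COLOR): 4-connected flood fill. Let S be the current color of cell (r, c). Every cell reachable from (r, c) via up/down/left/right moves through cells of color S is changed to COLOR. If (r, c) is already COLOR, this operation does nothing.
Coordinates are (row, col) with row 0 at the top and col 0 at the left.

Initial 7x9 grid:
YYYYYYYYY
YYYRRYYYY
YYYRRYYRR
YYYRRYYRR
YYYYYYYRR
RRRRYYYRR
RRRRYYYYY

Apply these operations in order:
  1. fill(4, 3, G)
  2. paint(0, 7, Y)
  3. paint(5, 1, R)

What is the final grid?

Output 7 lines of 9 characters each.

Answer: GGGGGGGYG
GGGRRGGGG
GGGRRGGRR
GGGRRGGRR
GGGGGGGRR
RRRRGGGRR
RRRRGGGGG

Derivation:
After op 1 fill(4,3,G) [41 cells changed]:
GGGGGGGGG
GGGRRGGGG
GGGRRGGRR
GGGRRGGRR
GGGGGGGRR
RRRRGGGRR
RRRRGGGGG
After op 2 paint(0,7,Y):
GGGGGGGYG
GGGRRGGGG
GGGRRGGRR
GGGRRGGRR
GGGGGGGRR
RRRRGGGRR
RRRRGGGGG
After op 3 paint(5,1,R):
GGGGGGGYG
GGGRRGGGG
GGGRRGGRR
GGGRRGGRR
GGGGGGGRR
RRRRGGGRR
RRRRGGGGG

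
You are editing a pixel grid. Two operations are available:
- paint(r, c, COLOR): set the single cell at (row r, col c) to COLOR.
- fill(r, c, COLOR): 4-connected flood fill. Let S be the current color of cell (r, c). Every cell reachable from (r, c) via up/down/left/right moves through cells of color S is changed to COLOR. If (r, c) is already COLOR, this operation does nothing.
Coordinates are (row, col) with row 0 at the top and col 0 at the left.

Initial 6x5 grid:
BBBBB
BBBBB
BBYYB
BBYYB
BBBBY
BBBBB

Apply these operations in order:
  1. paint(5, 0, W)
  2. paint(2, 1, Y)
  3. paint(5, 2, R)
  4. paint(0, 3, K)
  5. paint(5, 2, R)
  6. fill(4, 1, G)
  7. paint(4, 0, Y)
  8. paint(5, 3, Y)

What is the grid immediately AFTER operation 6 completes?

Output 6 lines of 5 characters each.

Answer: GGGKG
GGGGG
GYYYG
GGYYG
GGGGY
WGRGG

Derivation:
After op 1 paint(5,0,W):
BBBBB
BBBBB
BBYYB
BBYYB
BBBBY
WBBBB
After op 2 paint(2,1,Y):
BBBBB
BBBBB
BYYYB
BBYYB
BBBBY
WBBBB
After op 3 paint(5,2,R):
BBBBB
BBBBB
BYYYB
BBYYB
BBBBY
WBRBB
After op 4 paint(0,3,K):
BBBKB
BBBBB
BYYYB
BBYYB
BBBBY
WBRBB
After op 5 paint(5,2,R):
BBBKB
BBBBB
BYYYB
BBYYB
BBBBY
WBRBB
After op 6 fill(4,1,G) [21 cells changed]:
GGGKG
GGGGG
GYYYG
GGYYG
GGGGY
WGRGG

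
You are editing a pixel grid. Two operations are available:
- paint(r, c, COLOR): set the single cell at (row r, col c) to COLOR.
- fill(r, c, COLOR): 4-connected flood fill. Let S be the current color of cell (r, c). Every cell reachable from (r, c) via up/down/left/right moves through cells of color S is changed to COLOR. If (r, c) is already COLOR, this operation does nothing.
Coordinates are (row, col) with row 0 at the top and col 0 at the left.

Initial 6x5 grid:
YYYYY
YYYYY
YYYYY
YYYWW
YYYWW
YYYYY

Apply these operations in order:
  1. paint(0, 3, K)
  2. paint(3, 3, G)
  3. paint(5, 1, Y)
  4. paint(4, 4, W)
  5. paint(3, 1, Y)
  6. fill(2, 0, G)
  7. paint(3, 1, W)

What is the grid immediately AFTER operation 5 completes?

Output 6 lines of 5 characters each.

Answer: YYYKY
YYYYY
YYYYY
YYYGW
YYYWW
YYYYY

Derivation:
After op 1 paint(0,3,K):
YYYKY
YYYYY
YYYYY
YYYWW
YYYWW
YYYYY
After op 2 paint(3,3,G):
YYYKY
YYYYY
YYYYY
YYYGW
YYYWW
YYYYY
After op 3 paint(5,1,Y):
YYYKY
YYYYY
YYYYY
YYYGW
YYYWW
YYYYY
After op 4 paint(4,4,W):
YYYKY
YYYYY
YYYYY
YYYGW
YYYWW
YYYYY
After op 5 paint(3,1,Y):
YYYKY
YYYYY
YYYYY
YYYGW
YYYWW
YYYYY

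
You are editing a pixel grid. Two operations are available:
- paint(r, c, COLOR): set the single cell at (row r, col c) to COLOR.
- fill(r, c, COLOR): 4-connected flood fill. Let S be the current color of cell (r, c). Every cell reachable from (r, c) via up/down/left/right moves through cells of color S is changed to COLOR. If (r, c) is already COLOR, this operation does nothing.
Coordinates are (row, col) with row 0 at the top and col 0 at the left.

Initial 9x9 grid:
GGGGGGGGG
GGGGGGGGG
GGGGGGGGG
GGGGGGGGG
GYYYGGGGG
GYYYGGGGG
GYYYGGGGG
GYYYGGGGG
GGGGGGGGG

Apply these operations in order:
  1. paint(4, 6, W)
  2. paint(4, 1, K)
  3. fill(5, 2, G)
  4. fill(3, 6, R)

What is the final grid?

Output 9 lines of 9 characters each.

Answer: RRRRRRRRR
RRRRRRRRR
RRRRRRRRR
RRRRRRRRR
RKRRRRWRR
RRRRRRRRR
RRRRRRRRR
RRRRRRRRR
RRRRRRRRR

Derivation:
After op 1 paint(4,6,W):
GGGGGGGGG
GGGGGGGGG
GGGGGGGGG
GGGGGGGGG
GYYYGGWGG
GYYYGGGGG
GYYYGGGGG
GYYYGGGGG
GGGGGGGGG
After op 2 paint(4,1,K):
GGGGGGGGG
GGGGGGGGG
GGGGGGGGG
GGGGGGGGG
GKYYGGWGG
GYYYGGGGG
GYYYGGGGG
GYYYGGGGG
GGGGGGGGG
After op 3 fill(5,2,G) [11 cells changed]:
GGGGGGGGG
GGGGGGGGG
GGGGGGGGG
GGGGGGGGG
GKGGGGWGG
GGGGGGGGG
GGGGGGGGG
GGGGGGGGG
GGGGGGGGG
After op 4 fill(3,6,R) [79 cells changed]:
RRRRRRRRR
RRRRRRRRR
RRRRRRRRR
RRRRRRRRR
RKRRRRWRR
RRRRRRRRR
RRRRRRRRR
RRRRRRRRR
RRRRRRRRR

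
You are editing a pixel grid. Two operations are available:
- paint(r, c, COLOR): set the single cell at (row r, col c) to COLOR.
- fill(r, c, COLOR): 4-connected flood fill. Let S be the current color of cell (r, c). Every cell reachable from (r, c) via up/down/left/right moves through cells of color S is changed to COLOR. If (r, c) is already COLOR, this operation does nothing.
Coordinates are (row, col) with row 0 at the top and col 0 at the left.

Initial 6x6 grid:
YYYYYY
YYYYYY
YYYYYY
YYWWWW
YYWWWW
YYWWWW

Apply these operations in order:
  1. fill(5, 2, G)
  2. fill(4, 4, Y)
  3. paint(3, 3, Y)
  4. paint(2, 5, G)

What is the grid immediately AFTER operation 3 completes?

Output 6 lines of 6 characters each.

Answer: YYYYYY
YYYYYY
YYYYYY
YYYYYY
YYYYYY
YYYYYY

Derivation:
After op 1 fill(5,2,G) [12 cells changed]:
YYYYYY
YYYYYY
YYYYYY
YYGGGG
YYGGGG
YYGGGG
After op 2 fill(4,4,Y) [12 cells changed]:
YYYYYY
YYYYYY
YYYYYY
YYYYYY
YYYYYY
YYYYYY
After op 3 paint(3,3,Y):
YYYYYY
YYYYYY
YYYYYY
YYYYYY
YYYYYY
YYYYYY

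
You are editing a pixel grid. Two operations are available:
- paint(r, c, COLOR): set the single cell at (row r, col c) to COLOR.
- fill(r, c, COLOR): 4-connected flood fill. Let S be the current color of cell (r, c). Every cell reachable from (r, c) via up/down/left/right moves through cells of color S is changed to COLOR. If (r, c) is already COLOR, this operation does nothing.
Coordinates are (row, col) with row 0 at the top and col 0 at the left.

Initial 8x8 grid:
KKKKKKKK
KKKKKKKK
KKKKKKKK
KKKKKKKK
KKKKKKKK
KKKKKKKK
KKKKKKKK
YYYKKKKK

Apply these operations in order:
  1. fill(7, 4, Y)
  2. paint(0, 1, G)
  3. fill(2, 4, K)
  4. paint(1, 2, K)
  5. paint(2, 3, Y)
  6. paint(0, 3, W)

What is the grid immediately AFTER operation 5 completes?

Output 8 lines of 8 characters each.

Answer: KGKKKKKK
KKKKKKKK
KKKYKKKK
KKKKKKKK
KKKKKKKK
KKKKKKKK
KKKKKKKK
KKKKKKKK

Derivation:
After op 1 fill(7,4,Y) [61 cells changed]:
YYYYYYYY
YYYYYYYY
YYYYYYYY
YYYYYYYY
YYYYYYYY
YYYYYYYY
YYYYYYYY
YYYYYYYY
After op 2 paint(0,1,G):
YGYYYYYY
YYYYYYYY
YYYYYYYY
YYYYYYYY
YYYYYYYY
YYYYYYYY
YYYYYYYY
YYYYYYYY
After op 3 fill(2,4,K) [63 cells changed]:
KGKKKKKK
KKKKKKKK
KKKKKKKK
KKKKKKKK
KKKKKKKK
KKKKKKKK
KKKKKKKK
KKKKKKKK
After op 4 paint(1,2,K):
KGKKKKKK
KKKKKKKK
KKKKKKKK
KKKKKKKK
KKKKKKKK
KKKKKKKK
KKKKKKKK
KKKKKKKK
After op 5 paint(2,3,Y):
KGKKKKKK
KKKKKKKK
KKKYKKKK
KKKKKKKK
KKKKKKKK
KKKKKKKK
KKKKKKKK
KKKKKKKK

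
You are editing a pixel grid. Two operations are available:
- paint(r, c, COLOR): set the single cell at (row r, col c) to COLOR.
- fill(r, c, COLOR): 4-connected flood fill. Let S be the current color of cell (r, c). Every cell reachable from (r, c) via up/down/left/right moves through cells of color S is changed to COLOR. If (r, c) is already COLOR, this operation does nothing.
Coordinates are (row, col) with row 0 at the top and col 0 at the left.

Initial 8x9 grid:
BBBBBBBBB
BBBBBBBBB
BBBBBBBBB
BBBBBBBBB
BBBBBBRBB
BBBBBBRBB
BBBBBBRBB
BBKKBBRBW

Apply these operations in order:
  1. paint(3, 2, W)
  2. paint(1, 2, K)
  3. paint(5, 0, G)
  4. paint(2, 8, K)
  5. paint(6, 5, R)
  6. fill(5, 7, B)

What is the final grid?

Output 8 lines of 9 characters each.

After op 1 paint(3,2,W):
BBBBBBBBB
BBBBBBBBB
BBBBBBBBB
BBWBBBBBB
BBBBBBRBB
BBBBBBRBB
BBBBBBRBB
BBKKBBRBW
After op 2 paint(1,2,K):
BBBBBBBBB
BBKBBBBBB
BBBBBBBBB
BBWBBBBBB
BBBBBBRBB
BBBBBBRBB
BBBBBBRBB
BBKKBBRBW
After op 3 paint(5,0,G):
BBBBBBBBB
BBKBBBBBB
BBBBBBBBB
BBWBBBBBB
BBBBBBRBB
GBBBBBRBB
BBBBBBRBB
BBKKBBRBW
After op 4 paint(2,8,K):
BBBBBBBBB
BBKBBBBBB
BBBBBBBBK
BBWBBBBBB
BBBBBBRBB
GBBBBBRBB
BBBBBBRBB
BBKKBBRBW
After op 5 paint(6,5,R):
BBBBBBBBB
BBKBBBBBB
BBBBBBBBK
BBWBBBBBB
BBBBBBRBB
GBBBBBRBB
BBBBBRRBB
BBKKBBRBW
After op 6 fill(5,7,B) [0 cells changed]:
BBBBBBBBB
BBKBBBBBB
BBBBBBBBK
BBWBBBBBB
BBBBBBRBB
GBBBBBRBB
BBBBBRRBB
BBKKBBRBW

Answer: BBBBBBBBB
BBKBBBBBB
BBBBBBBBK
BBWBBBBBB
BBBBBBRBB
GBBBBBRBB
BBBBBRRBB
BBKKBBRBW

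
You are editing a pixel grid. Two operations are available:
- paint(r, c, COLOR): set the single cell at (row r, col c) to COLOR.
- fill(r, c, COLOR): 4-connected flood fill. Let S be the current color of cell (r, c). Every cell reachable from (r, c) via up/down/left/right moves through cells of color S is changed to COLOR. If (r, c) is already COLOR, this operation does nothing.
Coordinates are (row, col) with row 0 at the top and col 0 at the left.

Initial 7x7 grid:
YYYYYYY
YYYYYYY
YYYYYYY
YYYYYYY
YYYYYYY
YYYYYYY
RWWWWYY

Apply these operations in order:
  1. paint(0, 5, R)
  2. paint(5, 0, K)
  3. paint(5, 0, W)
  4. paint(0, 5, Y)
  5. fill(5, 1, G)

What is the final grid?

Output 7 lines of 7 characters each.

Answer: GGGGGGG
GGGGGGG
GGGGGGG
GGGGGGG
GGGGGGG
WGGGGGG
RWWWWGG

Derivation:
After op 1 paint(0,5,R):
YYYYYRY
YYYYYYY
YYYYYYY
YYYYYYY
YYYYYYY
YYYYYYY
RWWWWYY
After op 2 paint(5,0,K):
YYYYYRY
YYYYYYY
YYYYYYY
YYYYYYY
YYYYYYY
KYYYYYY
RWWWWYY
After op 3 paint(5,0,W):
YYYYYRY
YYYYYYY
YYYYYYY
YYYYYYY
YYYYYYY
WYYYYYY
RWWWWYY
After op 4 paint(0,5,Y):
YYYYYYY
YYYYYYY
YYYYYYY
YYYYYYY
YYYYYYY
WYYYYYY
RWWWWYY
After op 5 fill(5,1,G) [43 cells changed]:
GGGGGGG
GGGGGGG
GGGGGGG
GGGGGGG
GGGGGGG
WGGGGGG
RWWWWGG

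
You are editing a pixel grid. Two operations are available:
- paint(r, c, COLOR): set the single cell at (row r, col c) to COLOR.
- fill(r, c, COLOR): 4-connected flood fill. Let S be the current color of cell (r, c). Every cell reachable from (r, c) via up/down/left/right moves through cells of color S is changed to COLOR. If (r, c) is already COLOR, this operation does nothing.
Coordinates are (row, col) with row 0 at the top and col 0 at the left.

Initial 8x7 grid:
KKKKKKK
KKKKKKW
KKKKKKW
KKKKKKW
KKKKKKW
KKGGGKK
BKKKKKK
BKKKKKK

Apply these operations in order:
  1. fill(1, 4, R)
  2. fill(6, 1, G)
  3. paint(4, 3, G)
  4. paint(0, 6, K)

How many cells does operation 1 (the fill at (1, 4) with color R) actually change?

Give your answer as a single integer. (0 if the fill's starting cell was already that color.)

Answer: 47

Derivation:
After op 1 fill(1,4,R) [47 cells changed]:
RRRRRRR
RRRRRRW
RRRRRRW
RRRRRRW
RRRRRRW
RRGGGRR
BRRRRRR
BRRRRRR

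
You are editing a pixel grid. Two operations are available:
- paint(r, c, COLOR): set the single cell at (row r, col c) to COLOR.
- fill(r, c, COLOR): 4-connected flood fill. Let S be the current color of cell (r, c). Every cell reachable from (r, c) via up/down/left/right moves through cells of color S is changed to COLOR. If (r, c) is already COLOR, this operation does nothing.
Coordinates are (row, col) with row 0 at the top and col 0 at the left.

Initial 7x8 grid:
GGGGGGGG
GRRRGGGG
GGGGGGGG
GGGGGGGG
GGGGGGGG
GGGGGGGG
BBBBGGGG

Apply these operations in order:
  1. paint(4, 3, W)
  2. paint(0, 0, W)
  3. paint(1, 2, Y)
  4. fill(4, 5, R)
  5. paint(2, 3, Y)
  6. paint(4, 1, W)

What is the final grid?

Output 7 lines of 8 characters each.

Answer: WRRRRRRR
RRYRRRRR
RRRYRRRR
RRRRRRRR
RWRWRRRR
RRRRRRRR
BBBBRRRR

Derivation:
After op 1 paint(4,3,W):
GGGGGGGG
GRRRGGGG
GGGGGGGG
GGGGGGGG
GGGWGGGG
GGGGGGGG
BBBBGGGG
After op 2 paint(0,0,W):
WGGGGGGG
GRRRGGGG
GGGGGGGG
GGGGGGGG
GGGWGGGG
GGGGGGGG
BBBBGGGG
After op 3 paint(1,2,Y):
WGGGGGGG
GRYRGGGG
GGGGGGGG
GGGGGGGG
GGGWGGGG
GGGGGGGG
BBBBGGGG
After op 4 fill(4,5,R) [47 cells changed]:
WRRRRRRR
RRYRRRRR
RRRRRRRR
RRRRRRRR
RRRWRRRR
RRRRRRRR
BBBBRRRR
After op 5 paint(2,3,Y):
WRRRRRRR
RRYRRRRR
RRRYRRRR
RRRRRRRR
RRRWRRRR
RRRRRRRR
BBBBRRRR
After op 6 paint(4,1,W):
WRRRRRRR
RRYRRRRR
RRRYRRRR
RRRRRRRR
RWRWRRRR
RRRRRRRR
BBBBRRRR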